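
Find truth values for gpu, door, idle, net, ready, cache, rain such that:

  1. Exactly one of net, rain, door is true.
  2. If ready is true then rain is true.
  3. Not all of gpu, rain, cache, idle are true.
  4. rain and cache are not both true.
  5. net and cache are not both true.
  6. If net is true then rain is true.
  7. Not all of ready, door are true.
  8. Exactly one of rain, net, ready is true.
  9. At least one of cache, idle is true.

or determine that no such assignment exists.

gpu = False; door = False; idle = True; net = False; ready = False; cache = False; rain = True

  (1) {net, rain, door}: 1 true — exactly one ✓
  (2) ready=F ⇒ rain: vacuous ✓
  (3) {gpu, rain, cache, idle}: 2/4 true — not all ✓
  (4) rain=T, cache=F — not both ✓
  (5) net=F, cache=F — not both ✓
  (6) net=F ⇒ rain: vacuous ✓
  (7) {ready, door}: 0/2 true — not all ✓
  (8) {rain, net, ready}: 1 true — exactly one ✓
  (9) {cache, idle}: 1 true — at least one ✓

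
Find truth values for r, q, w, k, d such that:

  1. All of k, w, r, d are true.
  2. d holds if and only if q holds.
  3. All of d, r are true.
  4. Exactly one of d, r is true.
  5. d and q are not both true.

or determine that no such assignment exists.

Case r = True:
  (1) forces k = True.
  (1) forces w = True.
  (1) forces d = True.
  Constraint (4) is violated (d=T, r=T) — contradiction.
Case r = False:
  Constraint (1) is violated (r=F) — contradiction.
Both cases fail — unsatisfiable.

No satisfying assignment exists.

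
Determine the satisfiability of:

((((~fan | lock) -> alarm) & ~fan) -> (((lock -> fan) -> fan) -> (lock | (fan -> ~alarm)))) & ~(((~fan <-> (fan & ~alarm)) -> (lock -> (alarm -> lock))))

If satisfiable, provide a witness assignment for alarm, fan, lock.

The conjunct ~(((~fan <-> (fan & ~alarm)) -> (lock -> (alarm -> lock)))) is unsatisfiable on its own:
  alarm=F, fan=F, lock=F: evaluates to False.
  alarm=F, fan=F, lock=T: evaluates to False.
  alarm=F, fan=T, lock=F: evaluates to False.
  alarm=F, fan=T, lock=T: evaluates to False.
  alarm=T, fan=F, lock=F: evaluates to False.
  alarm=T, fan=F, lock=T: evaluates to False.
  alarm=T, fan=T, lock=F: evaluates to False.
  alarm=T, fan=T, lock=T: evaluates to False.
So the whole conjunction is unsatisfiable.

UNSATISFIABLE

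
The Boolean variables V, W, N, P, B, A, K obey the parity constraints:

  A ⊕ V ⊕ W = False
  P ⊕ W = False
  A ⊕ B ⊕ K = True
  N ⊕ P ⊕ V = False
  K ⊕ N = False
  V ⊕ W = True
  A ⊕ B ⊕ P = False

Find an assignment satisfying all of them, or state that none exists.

V: True; W: False; N: True; P: False; B: True; A: True; K: True

A ⊕ V ⊕ W = T ⊕ T ⊕ F = False ✓
P ⊕ W = F ⊕ F = False ✓
A ⊕ B ⊕ K = T ⊕ T ⊕ T = True ✓
N ⊕ P ⊕ V = T ⊕ F ⊕ T = False ✓
K ⊕ N = T ⊕ T = False ✓
V ⊕ W = T ⊕ F = True ✓
A ⊕ B ⊕ P = T ⊕ T ⊕ F = False ✓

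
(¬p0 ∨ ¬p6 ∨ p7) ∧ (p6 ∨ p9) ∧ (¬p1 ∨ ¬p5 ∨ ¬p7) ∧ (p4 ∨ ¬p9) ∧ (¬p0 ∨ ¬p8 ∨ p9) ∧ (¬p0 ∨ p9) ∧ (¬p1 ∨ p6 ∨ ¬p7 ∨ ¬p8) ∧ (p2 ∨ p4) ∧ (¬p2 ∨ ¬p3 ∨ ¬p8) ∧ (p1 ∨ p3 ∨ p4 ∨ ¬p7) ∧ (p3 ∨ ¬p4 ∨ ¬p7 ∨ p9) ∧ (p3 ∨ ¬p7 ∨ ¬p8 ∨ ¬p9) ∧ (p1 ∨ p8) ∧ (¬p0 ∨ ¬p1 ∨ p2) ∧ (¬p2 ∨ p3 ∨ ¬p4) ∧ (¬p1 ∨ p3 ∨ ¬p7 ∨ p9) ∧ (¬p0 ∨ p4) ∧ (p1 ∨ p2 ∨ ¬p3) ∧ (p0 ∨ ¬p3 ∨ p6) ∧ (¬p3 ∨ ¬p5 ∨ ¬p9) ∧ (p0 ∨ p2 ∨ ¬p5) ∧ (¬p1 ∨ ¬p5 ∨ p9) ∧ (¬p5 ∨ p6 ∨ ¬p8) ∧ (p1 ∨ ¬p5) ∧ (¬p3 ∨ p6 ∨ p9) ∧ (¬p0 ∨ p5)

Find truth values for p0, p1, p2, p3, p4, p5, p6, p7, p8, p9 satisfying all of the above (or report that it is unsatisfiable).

p0=F; p1=F; p2=T; p3=F; p4=F; p5=F; p6=T; p7=F; p8=T; p9=F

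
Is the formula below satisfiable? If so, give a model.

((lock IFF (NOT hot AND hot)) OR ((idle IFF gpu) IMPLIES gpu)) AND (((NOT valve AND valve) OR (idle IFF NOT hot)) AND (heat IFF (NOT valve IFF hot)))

idle = False; valve = False; heat = True; gpu = True; lock = False; hot = True

  (lock IFF (NOT hot AND hot)) OR ((idle IFF gpu) IMPLIES gpu) = True
    lock IFF (NOT hot AND hot) = True
      NOT hot AND hot = False
        NOT hot = False
    (idle IFF gpu) IMPLIES gpu = True
      idle IFF gpu = False
  ((NOT valve AND valve) OR (idle IFF NOT hot)) AND (heat IFF (NOT valve IFF hot)) = True
    (NOT valve AND valve) OR (idle IFF NOT hot) = True
      NOT valve AND valve = False
        NOT valve = True
      idle IFF NOT hot = True
        NOT hot = False
    heat IFF (NOT valve IFF hot) = True
      NOT valve IFF hot = True
        NOT valve = True
Both conjuncts True, so the formula holds.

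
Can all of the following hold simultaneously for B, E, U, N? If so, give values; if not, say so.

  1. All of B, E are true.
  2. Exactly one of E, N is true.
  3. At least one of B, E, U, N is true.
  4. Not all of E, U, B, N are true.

B: True, E: True, U: True, N: False

  (1) {B, E}: all 2 true ✓
  (2) {E, N}: 1 true — exactly one ✓
  (3) {B, E, U, N}: 3 true — at least one ✓
  (4) {E, U, B, N}: 3/4 true — not all ✓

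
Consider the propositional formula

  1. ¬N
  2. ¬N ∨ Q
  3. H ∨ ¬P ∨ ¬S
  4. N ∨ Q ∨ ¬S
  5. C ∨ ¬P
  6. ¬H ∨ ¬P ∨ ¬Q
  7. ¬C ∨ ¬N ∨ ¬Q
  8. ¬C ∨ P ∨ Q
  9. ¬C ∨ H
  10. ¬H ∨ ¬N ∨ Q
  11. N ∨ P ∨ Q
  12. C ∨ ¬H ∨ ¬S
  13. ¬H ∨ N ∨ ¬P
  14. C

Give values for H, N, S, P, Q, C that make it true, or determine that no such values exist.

H = True, N = False, S = False, P = False, Q = True, C = True

Unit clause (¬N) forces N = False.
Unit clause (C) forces C = True.
In (¬C ∨ H) only H is left, so H = True.
In (¬H ∨ N ∨ ¬P) only ¬P is left, so P = False.
In (¬C ∨ P ∨ Q) only Q is left, so Q = True.
Set S = False.
All clauses satisfied.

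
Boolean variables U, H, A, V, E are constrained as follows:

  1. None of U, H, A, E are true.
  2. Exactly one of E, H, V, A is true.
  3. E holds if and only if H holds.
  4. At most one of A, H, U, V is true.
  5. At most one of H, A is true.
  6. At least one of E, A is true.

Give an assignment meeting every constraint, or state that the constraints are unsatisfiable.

Case U = True:
  Constraint (1) is violated (U=T) — contradiction.
Case U = False:
  (1) forces H = False.
  (1) forces A = False.
  (1) forces E = False.
  Constraint (6) is violated (E=F, A=F) — contradiction.
Both cases fail — unsatisfiable.

Unsatisfiable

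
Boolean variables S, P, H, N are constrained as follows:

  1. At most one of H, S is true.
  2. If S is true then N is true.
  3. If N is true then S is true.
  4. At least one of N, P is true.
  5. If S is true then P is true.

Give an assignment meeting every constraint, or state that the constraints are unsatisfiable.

S = True, P = True, H = False, N = True

  (1) {H, S}: 1 true — at most one ✓
  (2) S=T ⇒ N: T ✓
  (3) N=T ⇒ S: T ✓
  (4) {N, P}: 2 true — at least one ✓
  (5) S=T ⇒ P: T ✓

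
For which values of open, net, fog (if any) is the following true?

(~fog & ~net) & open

open: True; net: False; fog: False

  ~fog & ~net = True
    ~fog = True
    ~net = True
Both conjuncts True, so the formula holds.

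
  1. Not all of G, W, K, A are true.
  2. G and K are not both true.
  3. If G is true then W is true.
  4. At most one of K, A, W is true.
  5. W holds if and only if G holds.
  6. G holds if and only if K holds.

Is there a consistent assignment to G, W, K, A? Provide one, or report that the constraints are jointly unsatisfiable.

G = False; W = False; K = False; A = True

  (1) {G, W, K, A}: 1/4 true — not all ✓
  (2) G=F, K=F — not both ✓
  (3) G=F ⇒ W: vacuous ✓
  (4) {K, A, W}: 1 true — at most one ✓
  (5) W=F, G=F — same ✓
  (6) G=F, K=F — same ✓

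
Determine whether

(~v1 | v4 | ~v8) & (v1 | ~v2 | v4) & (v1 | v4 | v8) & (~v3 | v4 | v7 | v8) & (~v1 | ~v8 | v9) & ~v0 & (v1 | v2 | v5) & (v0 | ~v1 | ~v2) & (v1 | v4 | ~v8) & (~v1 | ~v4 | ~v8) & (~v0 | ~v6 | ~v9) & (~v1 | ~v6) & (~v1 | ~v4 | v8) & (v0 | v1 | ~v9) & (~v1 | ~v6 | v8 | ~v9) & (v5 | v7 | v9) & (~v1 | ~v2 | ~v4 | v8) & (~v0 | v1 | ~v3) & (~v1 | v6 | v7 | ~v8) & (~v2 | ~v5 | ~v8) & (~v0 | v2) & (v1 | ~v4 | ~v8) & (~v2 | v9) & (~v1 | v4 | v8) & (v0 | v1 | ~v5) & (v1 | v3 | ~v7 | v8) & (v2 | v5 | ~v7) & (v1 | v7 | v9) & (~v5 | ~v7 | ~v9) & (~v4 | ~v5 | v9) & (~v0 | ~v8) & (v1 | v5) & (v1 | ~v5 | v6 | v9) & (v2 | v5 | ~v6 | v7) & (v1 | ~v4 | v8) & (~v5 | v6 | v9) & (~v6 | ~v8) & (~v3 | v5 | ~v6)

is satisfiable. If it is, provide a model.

UNSATISFIABLE

Case v1 = True:
  (~v0) forces v0 = False.
  (v0 | ~v1 | ~v2) forces v2 = False.
  (~v1 | ~v6) forces v6 = False.
  If v8 = True:
    (~v1 | v4 | ~v8) forces v4 = True.
    clause (~v1 | ~v4 | ~v8) is falsified.
  If v8 = False:
    (~v1 | ~v4 | v8) forces v4 = False.
    clause (~v1 | v4 | v8) is falsified.
  Every sub-case reaches a contradiction.
Case v1 = False:
  (~v0) forces v0 = False.
  (v0 | v1 | ~v9) forces v9 = False.
  (~v2 | v9) forces v2 = False.
  (v1 | v2 | v5) forces v5 = True.
  Clause (v0 | v1 | ~v5) is falsified — contradiction.
Both cases fail, so the formula is unsatisfiable.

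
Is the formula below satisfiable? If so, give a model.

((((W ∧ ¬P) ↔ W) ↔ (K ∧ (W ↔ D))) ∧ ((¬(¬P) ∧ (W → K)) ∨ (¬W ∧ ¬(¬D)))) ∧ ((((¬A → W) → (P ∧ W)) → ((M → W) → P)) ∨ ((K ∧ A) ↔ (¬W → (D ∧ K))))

P = True, W = True, M = True, D = False, K = True, A = True

  (((W ∧ ¬P) ↔ W) ↔ (K ∧ (W ↔ D))) ∧ ((¬(¬P) ∧ (W → K)) ∨ (¬W ∧ ¬(¬D))) = True
    ((W ∧ ¬P) ↔ W) ↔ (K ∧ (W ↔ D)) = True
      (W ∧ ¬P) ↔ W = False
        W ∧ ¬P = False
          ¬P = False
      K ∧ (W ↔ D) = False
        W ↔ D = False
    (¬(¬P) ∧ (W → K)) ∨ (¬W ∧ ¬(¬D)) = True
      ¬(¬P) ∧ (W → K) = True
        ¬(¬P) = True
          ¬P = False
        W → K = True
      ¬W ∧ ¬(¬D) = False
        ¬W = False
        ¬(¬D) = False
          ¬D = True
  (((¬A → W) → (P ∧ W)) → ((M → W) → P)) ∨ ((K ∧ A) ↔ (¬W → (D ∧ K))) = True
    ((¬A → W) → (P ∧ W)) → ((M → W) → P) = True
      (¬A → W) → (P ∧ W) = True
        ¬A → W = True
          ¬A = False
        P ∧ W = True
      (M → W) → P = True
        M → W = True
    (K ∧ A) ↔ (¬W → (D ∧ K)) = True
      K ∧ A = True
      ¬W → (D ∧ K) = True
        ¬W = False
        D ∧ K = False
Both conjuncts True, so the formula holds.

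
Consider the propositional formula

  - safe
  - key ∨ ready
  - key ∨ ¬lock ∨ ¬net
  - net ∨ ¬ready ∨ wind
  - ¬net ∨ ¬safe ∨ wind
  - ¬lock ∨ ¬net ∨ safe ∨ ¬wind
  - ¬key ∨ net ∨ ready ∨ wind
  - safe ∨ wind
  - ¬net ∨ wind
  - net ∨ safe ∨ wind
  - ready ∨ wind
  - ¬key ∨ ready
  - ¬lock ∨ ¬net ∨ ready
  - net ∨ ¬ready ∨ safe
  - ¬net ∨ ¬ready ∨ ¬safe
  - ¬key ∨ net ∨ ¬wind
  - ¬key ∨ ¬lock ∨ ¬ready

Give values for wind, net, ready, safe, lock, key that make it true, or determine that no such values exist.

wind=T, net=F, ready=T, safe=T, lock=T, key=F

Unit clause (safe) forces safe = True.
Try wind = False:
  (¬net ∨ ¬safe ∨ wind) forces net = False.
  (net ∨ ¬ready ∨ wind) forces ready = False.
  clause (ready ∨ wind) is falsified — backtrack.
So wind = True.
Set net = False.
  then (¬key ∨ net ∨ ¬wind) forces key = False.
  then (key ∨ ready) forces ready = True.
Set lock = True.
All clauses satisfied.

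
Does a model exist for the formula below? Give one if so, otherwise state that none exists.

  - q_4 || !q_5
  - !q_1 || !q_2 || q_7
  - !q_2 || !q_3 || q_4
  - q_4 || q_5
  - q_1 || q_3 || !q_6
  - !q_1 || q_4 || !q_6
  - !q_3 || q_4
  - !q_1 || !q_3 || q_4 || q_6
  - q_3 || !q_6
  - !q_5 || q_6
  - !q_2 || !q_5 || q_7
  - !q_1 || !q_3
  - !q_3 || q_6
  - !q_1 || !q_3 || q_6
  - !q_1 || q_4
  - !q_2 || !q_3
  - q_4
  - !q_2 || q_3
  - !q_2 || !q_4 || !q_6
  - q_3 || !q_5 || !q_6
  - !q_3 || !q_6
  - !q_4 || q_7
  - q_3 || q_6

Case q_3 = True:
  (!q_3 || q_4) forces q_4 = True.
  (!q_1 || !q_3) forces q_1 = False.
  (!q_3 || q_6) forces q_6 = True.
  Clause (!q_3 || !q_6) is falsified — contradiction.
Case q_3 = False:
  (q_3 || !q_6) forces q_6 = False.
  Clause (q_3 || q_6) is falsified — contradiction.
Both cases fail, so the formula is unsatisfiable.

The formula is unsatisfiable.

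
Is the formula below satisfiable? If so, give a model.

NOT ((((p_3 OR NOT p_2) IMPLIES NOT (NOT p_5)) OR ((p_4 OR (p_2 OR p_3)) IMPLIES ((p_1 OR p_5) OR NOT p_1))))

UNSATISFIABLE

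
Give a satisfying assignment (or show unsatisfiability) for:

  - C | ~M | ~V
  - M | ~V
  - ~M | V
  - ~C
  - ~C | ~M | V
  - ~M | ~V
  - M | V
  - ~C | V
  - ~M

Case M = True:
  Clause (~M) is falsified — contradiction.
Case M = False:
  (M | ~V) forces V = False.
  Clause (M | V) is falsified — contradiction.
Both cases fail, so the formula is unsatisfiable.

No satisfying assignment exists.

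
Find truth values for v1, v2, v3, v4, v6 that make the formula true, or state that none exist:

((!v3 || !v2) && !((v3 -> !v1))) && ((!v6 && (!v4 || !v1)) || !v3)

v1: True, v2: False, v3: True, v4: False, v6: False

  (!v3 || !v2) && !((v3 -> !v1)) = True
    !v3 || !v2 = True
      !v3 = False
      !v2 = True
    !((v3 -> !v1)) = True
      v3 -> !v1 = False
        !v1 = False
  (!v6 && (!v4 || !v1)) || !v3 = True
    !v6 && (!v4 || !v1) = True
      !v6 = True
      !v4 || !v1 = True
        !v4 = True
        !v1 = False
    !v3 = False
Both conjuncts True, so the formula holds.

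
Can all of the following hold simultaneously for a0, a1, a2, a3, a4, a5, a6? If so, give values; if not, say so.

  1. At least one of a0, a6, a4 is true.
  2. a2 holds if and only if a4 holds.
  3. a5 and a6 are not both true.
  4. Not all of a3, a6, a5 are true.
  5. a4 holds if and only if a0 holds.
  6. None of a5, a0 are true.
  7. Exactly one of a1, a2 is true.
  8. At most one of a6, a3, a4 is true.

a0 = False; a1 = True; a2 = False; a3 = False; a4 = False; a5 = False; a6 = True

  (1) {a0, a6, a4}: 1 true — at least one ✓
  (2) a2=F, a4=F — same ✓
  (3) a5=F, a6=T — not both ✓
  (4) {a3, a6, a5}: 1/3 true — not all ✓
  (5) a4=F, a0=F — same ✓
  (6) {a5, a0}: 0 true — none ✓
  (7) {a1, a2}: 1 true — exactly one ✓
  (8) {a6, a3, a4}: 1 true — at most one ✓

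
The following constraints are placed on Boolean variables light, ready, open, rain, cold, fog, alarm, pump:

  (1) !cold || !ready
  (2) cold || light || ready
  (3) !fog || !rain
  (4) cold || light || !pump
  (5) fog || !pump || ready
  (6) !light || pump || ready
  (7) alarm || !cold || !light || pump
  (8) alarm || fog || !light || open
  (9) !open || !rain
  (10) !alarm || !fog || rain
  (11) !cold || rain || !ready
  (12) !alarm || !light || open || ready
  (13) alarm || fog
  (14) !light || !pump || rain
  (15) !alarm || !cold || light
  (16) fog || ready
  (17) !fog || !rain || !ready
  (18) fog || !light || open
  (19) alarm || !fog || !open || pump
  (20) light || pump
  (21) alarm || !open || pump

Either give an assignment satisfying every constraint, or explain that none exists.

light = True, ready = True, open = True, rain = False, cold = False, fog = False, alarm = True, pump = False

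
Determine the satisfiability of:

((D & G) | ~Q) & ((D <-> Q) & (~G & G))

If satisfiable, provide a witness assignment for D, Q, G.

Case G = True: the conjunct ~G is False.
Case G = False: the conjunct G is False.
Both cases fail — unsatisfiable.

UNSATISFIABLE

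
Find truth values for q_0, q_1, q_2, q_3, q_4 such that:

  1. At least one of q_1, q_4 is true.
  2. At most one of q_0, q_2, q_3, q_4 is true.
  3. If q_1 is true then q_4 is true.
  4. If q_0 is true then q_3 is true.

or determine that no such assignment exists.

q_0 = False, q_1 = False, q_2 = False, q_3 = False, q_4 = True

  (1) {q_1, q_4}: 1 true — at least one ✓
  (2) {q_0, q_2, q_3, q_4}: 1 true — at most one ✓
  (3) q_1=F ⇒ q_4: vacuous ✓
  (4) q_0=F ⇒ q_3: vacuous ✓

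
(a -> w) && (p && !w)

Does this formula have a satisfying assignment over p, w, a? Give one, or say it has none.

p = True, w = False, a = False

  a -> w = True
  p && !w = True
    !w = True
Both conjuncts True, so the formula holds.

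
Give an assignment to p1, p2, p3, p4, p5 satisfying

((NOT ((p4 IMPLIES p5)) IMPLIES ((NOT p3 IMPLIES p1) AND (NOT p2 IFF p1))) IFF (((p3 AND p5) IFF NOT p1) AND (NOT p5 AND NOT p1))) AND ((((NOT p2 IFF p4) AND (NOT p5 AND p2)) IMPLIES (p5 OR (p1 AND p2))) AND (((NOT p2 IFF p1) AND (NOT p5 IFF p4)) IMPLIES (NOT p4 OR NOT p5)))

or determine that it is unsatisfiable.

p1 = False, p2 = False, p3 = False, p4 = True, p5 = False

  (NOT ((p4 IMPLIES p5)) IMPLIES ((NOT p3 IMPLIES p1) AND (NOT p2 IFF p1))) IFF (((p3 AND p5) IFF NOT p1) AND (NOT p5 AND NOT p1)) = True
    NOT ((p4 IMPLIES p5)) IMPLIES ((NOT p3 IMPLIES p1) AND (NOT p2 IFF p1)) = False
      NOT ((p4 IMPLIES p5)) = True
        p4 IMPLIES p5 = False
      (NOT p3 IMPLIES p1) AND (NOT p2 IFF p1) = False
        NOT p3 IMPLIES p1 = False
          NOT p3 = True
        NOT p2 IFF p1 = False
          NOT p2 = True
    ((p3 AND p5) IFF NOT p1) AND (NOT p5 AND NOT p1) = False
      (p3 AND p5) IFF NOT p1 = False
        p3 AND p5 = False
        NOT p1 = True
      NOT p5 AND NOT p1 = True
        NOT p5 = True
        NOT p1 = True
  (((NOT p2 IFF p4) AND (NOT p5 AND p2)) IMPLIES (p5 OR (p1 AND p2))) AND (((NOT p2 IFF p1) AND (NOT p5 IFF p4)) IMPLIES (NOT p4 OR NOT p5)) = True
    ((NOT p2 IFF p4) AND (NOT p5 AND p2)) IMPLIES (p5 OR (p1 AND p2)) = True
      (NOT p2 IFF p4) AND (NOT p5 AND p2) = False
        NOT p2 IFF p4 = True
          NOT p2 = True
        NOT p5 AND p2 = False
          NOT p5 = True
      p5 OR (p1 AND p2) = False
        p1 AND p2 = False
    ((NOT p2 IFF p1) AND (NOT p5 IFF p4)) IMPLIES (NOT p4 OR NOT p5) = True
      (NOT p2 IFF p1) AND (NOT p5 IFF p4) = False
        NOT p2 IFF p1 = False
          NOT p2 = True
        NOT p5 IFF p4 = True
          NOT p5 = True
      NOT p4 OR NOT p5 = True
        NOT p4 = False
        NOT p5 = True
Both conjuncts True, so the formula holds.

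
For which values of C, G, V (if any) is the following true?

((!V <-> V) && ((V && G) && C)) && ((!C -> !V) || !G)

No satisfying assignment exists.

The conjunct !V <-> V is unsatisfiable on its own:
  V=F: evaluates to False.
  V=T: evaluates to False.
So the whole conjunction is unsatisfiable.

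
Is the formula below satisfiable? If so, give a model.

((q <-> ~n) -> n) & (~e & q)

e = False, q = True, n = True

  (q <-> ~n) -> n = True
    q <-> ~n = False
      ~n = False
  ~e & q = True
    ~e = True
Both conjuncts True, so the formula holds.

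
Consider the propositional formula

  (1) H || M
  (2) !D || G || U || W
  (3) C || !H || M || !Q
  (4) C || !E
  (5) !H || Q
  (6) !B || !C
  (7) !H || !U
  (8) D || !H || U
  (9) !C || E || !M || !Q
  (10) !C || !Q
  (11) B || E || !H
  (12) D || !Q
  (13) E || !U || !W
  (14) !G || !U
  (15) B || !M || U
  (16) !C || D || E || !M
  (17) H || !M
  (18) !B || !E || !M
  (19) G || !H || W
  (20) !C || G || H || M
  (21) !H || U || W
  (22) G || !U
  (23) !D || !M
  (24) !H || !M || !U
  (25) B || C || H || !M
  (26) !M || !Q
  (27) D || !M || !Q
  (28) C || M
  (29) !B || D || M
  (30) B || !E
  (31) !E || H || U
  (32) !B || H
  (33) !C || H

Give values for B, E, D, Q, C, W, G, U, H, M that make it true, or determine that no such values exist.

Unsatisfiable

Case M = True:
  (H || !M) forces H = True.
  (!H || Q) forces Q = True.
  Clause (!M || !Q) is falsified — contradiction.
Case M = False:
  (H || M) forces H = True.
  (!H || Q) forces Q = True.
  (C || !H || M || !Q) forces C = True.
  Clause (!C || !Q) is falsified — contradiction.
Both cases fail, so the formula is unsatisfiable.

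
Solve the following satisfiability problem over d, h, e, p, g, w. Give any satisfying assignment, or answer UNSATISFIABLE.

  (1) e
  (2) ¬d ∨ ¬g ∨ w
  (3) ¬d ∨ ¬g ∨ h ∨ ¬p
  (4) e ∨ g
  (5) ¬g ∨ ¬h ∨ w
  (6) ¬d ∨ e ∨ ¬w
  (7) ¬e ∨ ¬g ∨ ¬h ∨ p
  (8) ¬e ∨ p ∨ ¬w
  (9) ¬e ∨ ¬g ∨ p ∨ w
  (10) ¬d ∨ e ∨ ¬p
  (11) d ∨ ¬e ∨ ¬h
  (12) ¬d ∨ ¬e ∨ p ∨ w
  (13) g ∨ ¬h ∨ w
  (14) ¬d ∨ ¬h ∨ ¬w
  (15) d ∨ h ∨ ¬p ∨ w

d=F, h=F, e=T, p=T, g=F, w=T

Unit clause (e) forces e = True.
Set d = False.
  then (d ∨ ¬e ∨ ¬h) forces h = False.
Set p = True.
  then (d ∨ h ∨ ¬p ∨ w) forces w = True.
Set g = False.
All clauses satisfied.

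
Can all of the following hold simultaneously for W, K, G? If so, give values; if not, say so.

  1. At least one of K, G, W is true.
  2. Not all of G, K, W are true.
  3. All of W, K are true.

W: True; K: True; G: False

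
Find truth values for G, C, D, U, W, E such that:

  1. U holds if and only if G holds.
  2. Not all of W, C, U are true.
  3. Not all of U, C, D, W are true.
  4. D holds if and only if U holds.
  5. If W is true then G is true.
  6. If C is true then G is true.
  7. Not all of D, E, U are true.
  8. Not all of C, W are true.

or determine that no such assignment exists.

G=T, C=F, D=T, U=T, W=T, E=F

  (1) U=T, G=T — same ✓
  (2) {W, C, U}: 2/3 true — not all ✓
  (3) {U, C, D, W}: 3/4 true — not all ✓
  (4) D=T, U=T — same ✓
  (5) W=T ⇒ G: T ✓
  (6) C=F ⇒ G: vacuous ✓
  (7) {D, E, U}: 2/3 true — not all ✓
  (8) {C, W}: 1/2 true — not all ✓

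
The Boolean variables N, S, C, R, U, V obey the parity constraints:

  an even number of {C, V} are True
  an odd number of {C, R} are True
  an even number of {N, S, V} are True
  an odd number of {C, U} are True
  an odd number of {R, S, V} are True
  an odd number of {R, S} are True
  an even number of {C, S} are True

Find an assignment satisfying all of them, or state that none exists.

N: False, S: False, C: False, R: True, U: True, V: False

{C, V}: 0 true → even ✓
{C, R}: 1 true → odd ✓
{N, S, V}: 0 true → even ✓
{C, U}: 1 true → odd ✓
{R, S, V}: 1 true → odd ✓
{R, S}: 1 true → odd ✓
{C, S}: 0 true → even ✓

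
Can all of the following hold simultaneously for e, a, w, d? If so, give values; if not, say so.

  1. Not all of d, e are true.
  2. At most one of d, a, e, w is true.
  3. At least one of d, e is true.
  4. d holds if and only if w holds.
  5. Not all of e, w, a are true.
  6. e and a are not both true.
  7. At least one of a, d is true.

UNSATISFIABLE

Case w = True:
  (2) with w=T forces d = False.
  Constraint (4) is violated (d=F, w=T) — contradiction.
Case w = False:
  (4) with w=F forces d = False.
  (3) with d=F forces e = True.
  (2) with e=T forces a = False.
  Constraint (7) is violated (a=F, d=F) — contradiction.
Both cases fail — unsatisfiable.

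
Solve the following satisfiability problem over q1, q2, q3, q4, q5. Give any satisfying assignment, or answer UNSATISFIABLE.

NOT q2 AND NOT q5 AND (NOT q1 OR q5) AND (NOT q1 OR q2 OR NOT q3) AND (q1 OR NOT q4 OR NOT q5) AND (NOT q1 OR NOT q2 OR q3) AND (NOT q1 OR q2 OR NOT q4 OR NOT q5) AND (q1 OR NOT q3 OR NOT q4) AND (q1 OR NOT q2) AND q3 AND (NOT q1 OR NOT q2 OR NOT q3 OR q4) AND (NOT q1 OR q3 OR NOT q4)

Unit clause (NOT q2) forces q2 = False.
Unit clause (NOT q5) forces q5 = False.
In (NOT q1 OR q5) only NOT q1 is left, so q1 = False.
Unit clause (q3) forces q3 = True.
In (q1 OR NOT q3 OR NOT q4) only NOT q4 is left, so q4 = False.
All clauses satisfied.

q1 = False; q2 = False; q3 = True; q4 = False; q5 = False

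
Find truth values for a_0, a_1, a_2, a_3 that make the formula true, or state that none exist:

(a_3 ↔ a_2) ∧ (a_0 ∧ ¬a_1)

a_0=T; a_1=F; a_2=T; a_3=T

  a_3 ↔ a_2 = True
  a_0 ∧ ¬a_1 = True
    ¬a_1 = True
Both conjuncts True, so the formula holds.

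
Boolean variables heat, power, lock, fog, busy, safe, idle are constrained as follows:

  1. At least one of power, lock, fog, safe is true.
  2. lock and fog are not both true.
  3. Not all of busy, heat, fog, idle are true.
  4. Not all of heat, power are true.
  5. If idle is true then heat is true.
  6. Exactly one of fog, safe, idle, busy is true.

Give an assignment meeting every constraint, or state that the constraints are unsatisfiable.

heat=T, power=F, lock=T, fog=F, busy=F, safe=F, idle=T

  (1) {power, lock, fog, safe}: 1 true — at least one ✓
  (2) lock=T, fog=F — not both ✓
  (3) {busy, heat, fog, idle}: 2/4 true — not all ✓
  (4) {heat, power}: 1/2 true — not all ✓
  (5) idle=T ⇒ heat: T ✓
  (6) {fog, safe, idle, busy}: 1 true — exactly one ✓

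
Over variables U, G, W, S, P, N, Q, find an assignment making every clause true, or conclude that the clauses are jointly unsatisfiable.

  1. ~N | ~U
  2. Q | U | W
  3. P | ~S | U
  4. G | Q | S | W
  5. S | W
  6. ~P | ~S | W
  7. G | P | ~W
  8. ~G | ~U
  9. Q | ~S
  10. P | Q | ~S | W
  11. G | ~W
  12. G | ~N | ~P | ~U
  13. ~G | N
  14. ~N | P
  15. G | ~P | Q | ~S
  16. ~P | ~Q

U: False, G: True, W: True, S: False, P: True, N: True, Q: False

Set U = False.
Try G = False:
  (G | ~W) forces W = False.
  (Q | U | W) forces Q = True.
  (S | W) forces S = True.
  (P | ~S | U) forces P = True.
  clause (~P | ~S | W) is falsified — backtrack.
So G = True.
  then (~G | N) forces N = True.
  then (~N | P) forces P = True.
  then (~P | ~Q) forces Q = False.
  then (Q | U | W) forces W = True.
  then (Q | ~S) forces S = False.
All clauses satisfied.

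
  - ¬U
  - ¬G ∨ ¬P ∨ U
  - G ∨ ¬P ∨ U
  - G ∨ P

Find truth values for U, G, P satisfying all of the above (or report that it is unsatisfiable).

Unit clause (¬U) forces U = False.
Try G = False:
  (G ∨ ¬P ∨ U) forces P = False.
  clause (G ∨ P) is falsified — backtrack.
So G = True.
  then (¬G ∨ ¬P ∨ U) forces P = False.
Check each clause:
  (¬U): ¬U holds.
  (¬G ∨ ¬P ∨ U): ¬P holds.
  (G ∨ ¬P ∨ U): G holds.
  (G ∨ P): G holds.
All clauses satisfied.

U: False, G: True, P: False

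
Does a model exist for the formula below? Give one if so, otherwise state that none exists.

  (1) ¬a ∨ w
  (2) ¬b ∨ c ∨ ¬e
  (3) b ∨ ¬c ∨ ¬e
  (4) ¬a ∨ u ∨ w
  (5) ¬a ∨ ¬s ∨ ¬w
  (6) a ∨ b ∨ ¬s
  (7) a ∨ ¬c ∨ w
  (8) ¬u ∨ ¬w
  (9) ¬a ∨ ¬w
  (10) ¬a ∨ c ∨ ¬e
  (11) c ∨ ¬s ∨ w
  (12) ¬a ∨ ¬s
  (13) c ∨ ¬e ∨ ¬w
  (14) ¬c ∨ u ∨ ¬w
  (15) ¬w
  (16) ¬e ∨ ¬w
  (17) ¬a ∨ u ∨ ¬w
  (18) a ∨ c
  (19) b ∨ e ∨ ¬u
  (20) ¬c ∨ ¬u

Case w = True:
  Clause (¬w) is falsified — contradiction.
Case w = False:
  (¬a ∨ w) forces a = False.
  (a ∨ ¬c ∨ w) forces c = False.
  Clause (a ∨ c) is falsified — contradiction.
Both cases fail, so the formula is unsatisfiable.

No satisfying assignment exists.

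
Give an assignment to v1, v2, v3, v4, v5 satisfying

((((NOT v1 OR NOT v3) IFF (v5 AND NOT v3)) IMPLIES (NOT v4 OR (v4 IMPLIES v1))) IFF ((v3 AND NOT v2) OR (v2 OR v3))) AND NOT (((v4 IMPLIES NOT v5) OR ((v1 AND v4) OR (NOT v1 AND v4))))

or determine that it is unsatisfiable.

The conjunct NOT (((v4 IMPLIES NOT v5) OR ((v1 AND v4) OR (NOT v1 AND v4)))) is unsatisfiable on its own:
  v1=F, v4=F, v5=F: evaluates to False.
  v1=F, v4=F, v5=T: evaluates to False.
  v1=F, v4=T, v5=F: evaluates to False.
  v1=F, v4=T, v5=T: evaluates to False.
  v1=T, v4=F, v5=F: evaluates to False.
  v1=T, v4=F, v5=T: evaluates to False.
  v1=T, v4=T, v5=F: evaluates to False.
  v1=T, v4=T, v5=T: evaluates to False.
So the whole conjunction is unsatisfiable.

No satisfying assignment exists.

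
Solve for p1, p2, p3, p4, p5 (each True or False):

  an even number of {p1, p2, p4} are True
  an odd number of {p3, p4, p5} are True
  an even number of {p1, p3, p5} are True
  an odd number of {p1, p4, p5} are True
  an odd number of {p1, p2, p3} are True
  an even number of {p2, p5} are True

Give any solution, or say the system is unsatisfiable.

No satisfying assignment exists.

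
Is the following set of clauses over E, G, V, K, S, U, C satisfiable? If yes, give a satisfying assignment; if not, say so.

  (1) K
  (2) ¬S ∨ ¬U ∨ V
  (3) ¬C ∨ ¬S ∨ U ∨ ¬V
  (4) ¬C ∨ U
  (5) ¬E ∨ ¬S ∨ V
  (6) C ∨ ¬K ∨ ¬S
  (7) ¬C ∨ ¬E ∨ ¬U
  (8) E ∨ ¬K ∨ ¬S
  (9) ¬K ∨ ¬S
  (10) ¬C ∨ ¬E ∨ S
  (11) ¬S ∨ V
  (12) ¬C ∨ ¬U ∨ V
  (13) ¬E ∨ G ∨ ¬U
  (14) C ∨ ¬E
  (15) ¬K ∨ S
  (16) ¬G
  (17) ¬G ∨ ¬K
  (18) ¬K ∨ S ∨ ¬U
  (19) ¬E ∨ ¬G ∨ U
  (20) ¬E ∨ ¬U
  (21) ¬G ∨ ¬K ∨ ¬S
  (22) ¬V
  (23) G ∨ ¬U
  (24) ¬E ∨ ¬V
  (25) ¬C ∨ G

The formula is unsatisfiable.

Case K = True:
  (¬K ∨ ¬S) forces S = False.
  Clause (¬K ∨ S) is falsified — contradiction.
Case K = False:
  Clause (K) is falsified — contradiction.
Both cases fail, so the formula is unsatisfiable.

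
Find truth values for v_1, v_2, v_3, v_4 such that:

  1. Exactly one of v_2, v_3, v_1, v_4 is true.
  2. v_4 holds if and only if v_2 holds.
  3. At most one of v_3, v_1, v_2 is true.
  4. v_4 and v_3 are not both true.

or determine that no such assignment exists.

v_1: False, v_2: False, v_3: True, v_4: False

  (1) {v_2, v_3, v_1, v_4}: 1 true — exactly one ✓
  (2) v_4=F, v_2=F — same ✓
  (3) {v_3, v_1, v_2}: 1 true — at most one ✓
  (4) v_4=F, v_3=T — not both ✓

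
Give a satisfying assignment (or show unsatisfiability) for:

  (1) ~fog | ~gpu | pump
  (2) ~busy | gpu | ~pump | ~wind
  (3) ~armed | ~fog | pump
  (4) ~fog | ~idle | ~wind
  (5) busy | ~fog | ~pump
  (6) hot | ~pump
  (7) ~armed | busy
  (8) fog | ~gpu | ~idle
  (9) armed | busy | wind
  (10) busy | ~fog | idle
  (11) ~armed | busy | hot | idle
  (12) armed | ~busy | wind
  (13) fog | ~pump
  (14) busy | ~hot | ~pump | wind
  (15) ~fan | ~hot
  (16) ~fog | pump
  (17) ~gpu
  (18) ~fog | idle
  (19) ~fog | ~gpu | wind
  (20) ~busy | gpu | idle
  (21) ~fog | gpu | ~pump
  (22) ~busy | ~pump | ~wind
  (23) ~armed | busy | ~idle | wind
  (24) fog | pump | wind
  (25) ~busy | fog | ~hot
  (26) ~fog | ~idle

Unit clause (~gpu) forces gpu = False.
Try fog = True:
  (~fog | pump) forces pump = True.
  clause (~fog | gpu | ~pump) is falsified — backtrack.
So fog = False.
  then (fog | ~pump) forces pump = False.
  then (fog | pump | wind) forces wind = True.
Set fan = False.
Set idle = False.
  then (~busy | gpu | idle) forces busy = False.
  then (~armed | busy) forces armed = False.
Set hot = True.
All clauses satisfied.

fog = False, fan = False, idle = False, pump = False, armed = False, hot = True, wind = True, busy = False, gpu = False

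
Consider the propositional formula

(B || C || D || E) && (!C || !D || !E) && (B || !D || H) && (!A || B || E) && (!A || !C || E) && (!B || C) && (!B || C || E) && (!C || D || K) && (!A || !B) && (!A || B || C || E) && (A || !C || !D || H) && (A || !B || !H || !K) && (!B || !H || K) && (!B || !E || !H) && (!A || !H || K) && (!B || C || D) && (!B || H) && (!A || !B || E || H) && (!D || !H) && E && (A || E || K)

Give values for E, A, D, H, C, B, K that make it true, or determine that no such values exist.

Unit clause (E) forces E = True.
Set A = True.
  then (!A || !B) forces B = False.
Set D = False.
Set H = False.
Set C = False.
Set K = True.
All clauses satisfied.

E = True; A = True; D = False; H = False; C = False; B = False; K = True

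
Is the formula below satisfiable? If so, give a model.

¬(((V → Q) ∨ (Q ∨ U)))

Q = False; U = False; V = True

  ¬(((V → Q) ∨ (Q ∨ U))) = True
    (V → Q) ∨ (Q ∨ U) = False
      V → Q = False
      Q ∨ U = False
The formula evaluates to True.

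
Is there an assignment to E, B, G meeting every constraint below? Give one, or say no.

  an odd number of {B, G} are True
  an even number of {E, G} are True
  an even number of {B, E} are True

Adding constraints 1, 2, 3 mod 2: every variable appears an even number of times on the left, so the left side is 0.
But the right sides sum to 1 (mod 2). 0 ≠ 1 — the system is inconsistent.

No satisfying assignment exists.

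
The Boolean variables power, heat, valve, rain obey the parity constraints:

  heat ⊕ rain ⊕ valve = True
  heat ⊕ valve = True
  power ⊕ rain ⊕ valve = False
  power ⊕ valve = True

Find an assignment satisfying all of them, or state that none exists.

Adding constraints 1, 2, 3, 4 mod 2: every variable appears an even number of times on the left, so the left side is 0.
But the right sides sum to 1 (mod 2). 0 ≠ 1 — the system is inconsistent.

The formula is unsatisfiable.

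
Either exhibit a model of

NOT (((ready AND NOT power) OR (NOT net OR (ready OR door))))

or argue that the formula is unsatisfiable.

power = True, ready = False, door = False, net = True

  NOT (((ready AND NOT power) OR (NOT net OR (ready OR door)))) = True
    (ready AND NOT power) OR (NOT net OR (ready OR door)) = False
      ready AND NOT power = False
        NOT power = False
      NOT net OR (ready OR door) = False
        NOT net = False
        ready OR door = False
The formula evaluates to True.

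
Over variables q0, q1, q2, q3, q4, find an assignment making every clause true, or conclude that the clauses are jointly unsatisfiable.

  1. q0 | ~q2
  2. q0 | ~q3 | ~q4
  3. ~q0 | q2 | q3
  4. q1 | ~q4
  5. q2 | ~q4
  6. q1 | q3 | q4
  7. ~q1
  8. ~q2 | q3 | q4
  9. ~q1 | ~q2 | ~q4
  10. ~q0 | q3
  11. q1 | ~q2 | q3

Unit clause (~q1) forces q1 = False.
In (q1 | ~q4) only ~q4 is left, so q4 = False.
In (q1 | q3 | q4) only q3 is left, so q3 = True.
Set q0 = False.
  then (q0 | ~q2) forces q2 = False.
All clauses satisfied.

q0 = False; q1 = False; q2 = False; q3 = True; q4 = False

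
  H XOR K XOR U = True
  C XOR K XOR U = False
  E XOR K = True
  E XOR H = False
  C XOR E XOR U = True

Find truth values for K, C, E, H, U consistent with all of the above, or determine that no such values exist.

K = True, C = True, E = False, H = False, U = False

H XOR K XOR U = F XOR T XOR F = True ✓
C XOR K XOR U = T XOR T XOR F = False ✓
E XOR K = F XOR T = True ✓
E XOR H = F XOR F = False ✓
C XOR E XOR U = T XOR F XOR F = True ✓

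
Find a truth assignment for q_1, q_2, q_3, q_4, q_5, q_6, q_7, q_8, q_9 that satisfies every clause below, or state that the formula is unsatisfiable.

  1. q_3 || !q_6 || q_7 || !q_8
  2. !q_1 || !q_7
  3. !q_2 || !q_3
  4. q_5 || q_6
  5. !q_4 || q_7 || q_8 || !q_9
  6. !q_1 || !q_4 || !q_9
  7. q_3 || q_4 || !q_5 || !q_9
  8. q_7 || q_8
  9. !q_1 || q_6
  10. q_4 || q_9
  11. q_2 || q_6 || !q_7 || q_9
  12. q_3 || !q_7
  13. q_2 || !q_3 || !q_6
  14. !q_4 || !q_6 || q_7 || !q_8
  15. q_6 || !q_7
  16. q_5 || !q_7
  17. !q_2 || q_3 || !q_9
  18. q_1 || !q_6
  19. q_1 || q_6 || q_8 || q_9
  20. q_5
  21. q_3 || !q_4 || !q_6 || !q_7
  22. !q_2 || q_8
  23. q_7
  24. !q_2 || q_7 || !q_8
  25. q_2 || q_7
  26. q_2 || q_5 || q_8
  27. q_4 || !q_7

Case q_1 = True:
  (!q_1 || !q_7) forces q_7 = False.
  Clause (q_7) is falsified — contradiction.
Case q_1 = False:
  (q_1 || !q_6) forces q_6 = False.
  (q_5 || q_6) forces q_5 = True.
  (q_6 || !q_7) forces q_7 = False.
  Clause (q_7) is falsified — contradiction.
Both cases fail, so the formula is unsatisfiable.

UNSATISFIABLE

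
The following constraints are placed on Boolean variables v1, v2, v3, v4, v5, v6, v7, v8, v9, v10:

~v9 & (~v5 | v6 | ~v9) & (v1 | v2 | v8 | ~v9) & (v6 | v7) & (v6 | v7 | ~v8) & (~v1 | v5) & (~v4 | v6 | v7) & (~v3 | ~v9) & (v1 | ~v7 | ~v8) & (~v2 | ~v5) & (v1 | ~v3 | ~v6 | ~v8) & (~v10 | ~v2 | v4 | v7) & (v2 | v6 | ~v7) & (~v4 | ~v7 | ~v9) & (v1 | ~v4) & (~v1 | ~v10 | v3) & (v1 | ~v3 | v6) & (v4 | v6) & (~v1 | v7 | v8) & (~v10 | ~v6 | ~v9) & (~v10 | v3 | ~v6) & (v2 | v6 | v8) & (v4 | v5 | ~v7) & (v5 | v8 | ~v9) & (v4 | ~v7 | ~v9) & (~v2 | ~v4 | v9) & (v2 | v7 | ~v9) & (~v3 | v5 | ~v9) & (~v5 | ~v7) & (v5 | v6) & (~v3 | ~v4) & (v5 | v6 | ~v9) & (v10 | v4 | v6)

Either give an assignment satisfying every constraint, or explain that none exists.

v1 = False, v2 = False, v3 = False, v4 = False, v5 = False, v6 = True, v7 = False, v8 = False, v9 = False, v10 = False

Unit clause (~v9) forces v9 = False.
Set v1 = False.
  then (v1 | ~v4) forces v4 = False.
  then (v4 | v6) forces v6 = True.
Set v2 = False.
Set v3 = False.
  then (~v10 | v3 | ~v6) forces v10 = False.
Set v5 = False.
  then (v4 | v5 | ~v7) forces v7 = False.
Set v8 = False.
All clauses satisfied.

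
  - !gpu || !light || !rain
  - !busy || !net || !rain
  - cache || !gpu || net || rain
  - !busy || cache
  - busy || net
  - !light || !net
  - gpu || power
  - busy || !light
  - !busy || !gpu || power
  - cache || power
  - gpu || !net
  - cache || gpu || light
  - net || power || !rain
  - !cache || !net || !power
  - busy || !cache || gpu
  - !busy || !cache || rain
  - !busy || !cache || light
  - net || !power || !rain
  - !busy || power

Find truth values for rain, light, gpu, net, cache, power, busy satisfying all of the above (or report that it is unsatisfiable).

rain=T, light=F, gpu=T, net=T, cache=F, power=T, busy=F

Set rain = True.
Set light = False.
Set gpu = True.
Try net = False:
  (busy || net) forces busy = True.
  (!busy || cache) forces cache = True.
  clause (!busy || !cache || light) is falsified — backtrack.
So net = True.
  then (!busy || !net || !rain) forces busy = False.
Set cache = False.
  then (cache || power) forces power = True.
All clauses satisfied.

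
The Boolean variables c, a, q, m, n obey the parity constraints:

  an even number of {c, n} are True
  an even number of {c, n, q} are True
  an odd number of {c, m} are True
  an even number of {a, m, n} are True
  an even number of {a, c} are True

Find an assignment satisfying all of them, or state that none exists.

c = True, a = True, q = False, m = False, n = True

{c, n}: 2 true → even ✓
{c, n, q}: 2 true → even ✓
{c, m}: 1 true → odd ✓
{a, m, n}: 2 true → even ✓
{a, c}: 2 true → even ✓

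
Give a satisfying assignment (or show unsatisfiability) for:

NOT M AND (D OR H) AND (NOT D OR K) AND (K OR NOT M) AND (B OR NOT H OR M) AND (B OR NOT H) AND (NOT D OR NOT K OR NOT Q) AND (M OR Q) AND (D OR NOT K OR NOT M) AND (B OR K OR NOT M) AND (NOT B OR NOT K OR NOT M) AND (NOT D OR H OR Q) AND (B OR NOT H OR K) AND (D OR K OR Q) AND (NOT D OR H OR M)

B = True, Q = True, K = True, H = True, M = False, D = False

Unit clause (NOT M) forces M = False.
In (M OR Q) only Q is left, so Q = True.
Try B = False:
  (B OR NOT H OR M) forces H = False.
  (D OR H) forces D = True.
  clause (NOT D OR H OR M) is falsified — backtrack.
So B = True.
Set K = True.
  then (NOT D OR NOT K OR NOT Q) forces D = False.
  then (D OR H) forces H = True.
All clauses satisfied.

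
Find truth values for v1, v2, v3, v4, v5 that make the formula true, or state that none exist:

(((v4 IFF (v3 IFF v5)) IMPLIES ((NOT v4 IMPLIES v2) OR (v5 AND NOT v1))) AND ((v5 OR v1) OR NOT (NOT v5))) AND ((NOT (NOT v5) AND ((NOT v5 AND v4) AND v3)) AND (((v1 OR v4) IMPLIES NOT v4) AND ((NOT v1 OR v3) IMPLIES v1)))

Case v4 = True: the conjunct (v1 OR v4) IMPLIES NOT v4 becomes (v1 OR True) IMPLIES NOT True = False.
Case v4 = False: the conjunct v4 is False.
Both cases fail — unsatisfiable.

The formula is unsatisfiable.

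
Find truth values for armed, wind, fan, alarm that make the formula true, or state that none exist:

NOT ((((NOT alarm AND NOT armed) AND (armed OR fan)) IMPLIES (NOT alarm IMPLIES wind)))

armed = False, wind = False, fan = True, alarm = False

  NOT ((((NOT alarm AND NOT armed) AND (armed OR fan)) IMPLIES (NOT alarm IMPLIES wind))) = True
    ((NOT alarm AND NOT armed) AND (armed OR fan)) IMPLIES (NOT alarm IMPLIES wind) = False
      (NOT alarm AND NOT armed) AND (armed OR fan) = True
        NOT alarm AND NOT armed = True
          NOT alarm = True
          NOT armed = True
        armed OR fan = True
      NOT alarm IMPLIES wind = False
        NOT alarm = True
The formula evaluates to True.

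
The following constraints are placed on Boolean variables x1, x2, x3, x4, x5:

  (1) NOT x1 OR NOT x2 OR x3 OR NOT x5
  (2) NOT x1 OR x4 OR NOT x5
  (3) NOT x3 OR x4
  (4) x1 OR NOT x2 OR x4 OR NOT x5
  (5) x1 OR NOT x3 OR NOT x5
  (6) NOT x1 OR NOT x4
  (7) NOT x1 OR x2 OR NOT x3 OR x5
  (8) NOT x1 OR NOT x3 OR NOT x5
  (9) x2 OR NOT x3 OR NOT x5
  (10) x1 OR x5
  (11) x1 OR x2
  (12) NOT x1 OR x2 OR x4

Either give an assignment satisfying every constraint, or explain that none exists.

Set x1 = False.
  then (x1 OR x5) forces x5 = True.
  then (x1 OR x2) forces x2 = True.
  then (x1 OR NOT x2 OR x4 OR NOT x5) forces x4 = True.
  then (x1 OR NOT x3 OR NOT x5) forces x3 = False.
All clauses satisfied.

x1=F; x2=T; x3=F; x4=T; x5=T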